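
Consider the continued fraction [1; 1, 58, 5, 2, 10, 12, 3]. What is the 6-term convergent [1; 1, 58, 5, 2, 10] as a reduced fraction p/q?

13497/6806

Start with 10.
2 + 1/(10/1) = 2 + 1/10 = 21/10
5 + 1/(21/10) = 5 + 10/21 = 115/21
58 + 1/(115/21) = 58 + 21/115 = 6691/115
1 + 1/(6691/115) = 1 + 115/6691 = 6806/6691
1 + 1/(6806/6691) = 1 + 6691/6806 = 13497/6806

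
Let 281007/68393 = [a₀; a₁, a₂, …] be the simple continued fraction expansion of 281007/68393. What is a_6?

2

⌊281007/68393⌋ = 4, remainder 7435
⌊68393/7435⌋ = 9, remainder 1478
⌊7435/1478⌋ = 5, remainder 45
⌊1478/45⌋ = 32, remainder 38
⌊45/38⌋ = 1, remainder 7
⌊38/7⌋ = 5, remainder 3
⌊7/3⌋ = 2, remainder 1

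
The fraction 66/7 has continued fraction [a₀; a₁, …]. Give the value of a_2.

Apply division with remainder until the remainder is 0:
⌊66/7⌋ = 9, remainder 3
⌊7/3⌋ = 2, remainder 1
⌊3/1⌋ = 3, remainder 0

3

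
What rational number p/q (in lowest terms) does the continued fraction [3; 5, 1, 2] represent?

Compute successive convergents:
a_0 = 3: 3/1
a_1 = 5: 16/5
a_2 = 1: 19/6
a_3 = 2: 54/17

54/17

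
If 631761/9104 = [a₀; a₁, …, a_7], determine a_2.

1

631761 = 69·9104 + 3585, so a_0 = 69
9104 = 2·3585 + 1934, so a_1 = 2
3585 = 1·1934 + 1651, so a_2 = 1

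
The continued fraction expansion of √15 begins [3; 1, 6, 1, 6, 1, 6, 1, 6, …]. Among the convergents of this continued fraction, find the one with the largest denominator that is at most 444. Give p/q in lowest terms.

1677/433

a_0 = 3: 3/1  (≤ bound)
a_1 = 1: 4/1  (≤ bound)
a_2 = 6: 27/7  (≤ bound)
a_3 = 1: 31/8  (≤ bound)
a_4 = 6: 213/55  (≤ bound)
a_5 = 1: 244/63  (≤ bound)
a_6 = 6: 1677/433  (≤ bound)
a_7 = 1: 1921/496  (> 444, stop)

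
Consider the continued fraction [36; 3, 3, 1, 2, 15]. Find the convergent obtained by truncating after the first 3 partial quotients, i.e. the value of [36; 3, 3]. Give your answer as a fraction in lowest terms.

363/10

Compute successive convergents:
a_0 = 36: 36/1
a_1 = 3: 109/3
a_2 = 3: 363/10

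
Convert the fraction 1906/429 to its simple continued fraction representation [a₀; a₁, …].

[4; 2, 3, 1, 7, 6]

1906 = 4·429 + 190, so a_0 = 4
429 = 2·190 + 49, so a_1 = 2
190 = 3·49 + 43, so a_2 = 3
49 = 1·43 + 6, so a_3 = 1
43 = 7·6 + 1, so a_4 = 7
6 = 6·1 + 0, so a_5 = 6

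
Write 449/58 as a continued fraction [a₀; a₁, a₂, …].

[7; 1, 2, 1, 6, 2]

449 ÷ 58 → quotient 7, remainder 43
58 ÷ 43 → quotient 1, remainder 15
43 ÷ 15 → quotient 2, remainder 13
15 ÷ 13 → quotient 1, remainder 2
13 ÷ 2 → quotient 6, remainder 1
2 ÷ 1 → quotient 2, remainder 0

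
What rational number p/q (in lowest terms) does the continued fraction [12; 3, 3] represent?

123/10

Collapse the nested fraction from the inside out:
Start with 3.
3 + 1/(3/1) = 3 + 1/3 = 10/3
12 + 1/(10/3) = 12 + 3/10 = 123/10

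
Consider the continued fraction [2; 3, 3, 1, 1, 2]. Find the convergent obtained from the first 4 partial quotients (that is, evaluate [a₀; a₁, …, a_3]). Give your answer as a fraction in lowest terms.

Start with 1.
3 + 1/(1/1) = 3 + 1/1 = 4/1
3 + 1/(4/1) = 3 + 1/4 = 13/4
2 + 1/(13/4) = 2 + 4/13 = 30/13

30/13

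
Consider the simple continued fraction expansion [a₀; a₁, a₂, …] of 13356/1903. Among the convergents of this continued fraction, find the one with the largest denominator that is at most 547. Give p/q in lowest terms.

3053/435

a_0 = 7: 7/1  (≤ bound)
a_1 = 54: 379/54  (≤ bound)
a_2 = 2: 765/109  (≤ bound)
a_3 = 1: 1144/163  (≤ bound)
a_4 = 2: 3053/435  (≤ bound)
a_5 = 4: 13356/1903  (> 547, stop)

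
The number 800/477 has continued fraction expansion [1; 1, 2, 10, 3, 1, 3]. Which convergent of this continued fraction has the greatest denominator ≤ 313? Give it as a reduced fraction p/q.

213/127

a_0 = 1: 1/1  (≤ bound)
a_1 = 1: 2/1  (≤ bound)
a_2 = 2: 5/3  (≤ bound)
a_3 = 10: 52/31  (≤ bound)
a_4 = 3: 161/96  (≤ bound)
a_5 = 1: 213/127  (≤ bound)
a_6 = 3: 800/477  (> 313, stop)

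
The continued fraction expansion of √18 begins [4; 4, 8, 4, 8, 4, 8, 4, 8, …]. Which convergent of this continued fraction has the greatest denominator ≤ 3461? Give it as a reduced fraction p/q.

List convergents until the denominator exceeds the bound:
a_0 = 4: 4/1  (≤ bound)
a_1 = 4: 17/4  (≤ bound)
a_2 = 8: 140/33  (≤ bound)
a_3 = 4: 577/136  (≤ bound)
a_4 = 8: 4756/1121  (≤ bound)
a_5 = 4: 19601/4620  (> 3461, stop)

4756/1121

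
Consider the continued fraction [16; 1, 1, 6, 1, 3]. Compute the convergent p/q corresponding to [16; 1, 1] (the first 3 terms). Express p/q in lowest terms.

a_0 = 16: 16/1
a_1 = 1: 17/1
a_2 = 1: 33/2

33/2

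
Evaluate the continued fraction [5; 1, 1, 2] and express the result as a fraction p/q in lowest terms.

28/5

Use the convergent recurrence hₖ = aₖ·hₖ₋₁ + hₖ₋₂ (and likewise for the denominators kₖ):
a_0 = 5: 5/1
a_1 = 1: 6/1
a_2 = 1: 11/2
a_3 = 2: 28/5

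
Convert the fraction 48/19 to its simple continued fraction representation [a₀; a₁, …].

[2; 1, 1, 9]

⌊48/19⌋ = 2, remainder 10
⌊19/10⌋ = 1, remainder 9
⌊10/9⌋ = 1, remainder 1
⌊9/1⌋ = 9, remainder 0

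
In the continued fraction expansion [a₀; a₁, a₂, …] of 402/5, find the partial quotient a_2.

402 ÷ 5 → quotient 80, remainder 2
5 ÷ 2 → quotient 2, remainder 1
2 ÷ 1 → quotient 2, remainder 0

2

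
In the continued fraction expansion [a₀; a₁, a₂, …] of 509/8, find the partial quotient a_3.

⌊509/8⌋ = 63, remainder 5
⌊8/5⌋ = 1, remainder 3
⌊5/3⌋ = 1, remainder 2
⌊3/2⌋ = 1, remainder 1

1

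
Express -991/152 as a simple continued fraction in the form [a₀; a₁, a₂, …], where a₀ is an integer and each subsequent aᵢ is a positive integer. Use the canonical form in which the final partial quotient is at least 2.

Apply division with remainder until the remainder is 0:
-991 = -7·152 + 73, so a_0 = -7
152 = 2·73 + 6, so a_1 = 2
73 = 12·6 + 1, so a_2 = 12
6 = 6·1 + 0, so a_3 = 6

[-7; 2, 12, 6]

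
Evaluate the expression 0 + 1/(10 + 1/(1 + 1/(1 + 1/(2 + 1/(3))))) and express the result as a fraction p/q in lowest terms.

17/180

Build up convergents one term at a time:
a_0 = 0: 0/1
a_1 = 10: 1/10
a_2 = 1: 1/11
a_3 = 1: 2/21
a_4 = 2: 5/53
a_5 = 3: 17/180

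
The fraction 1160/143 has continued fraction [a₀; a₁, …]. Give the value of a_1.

8

1160 = 8·143 + 16, so a_0 = 8
143 = 8·16 + 15, so a_1 = 8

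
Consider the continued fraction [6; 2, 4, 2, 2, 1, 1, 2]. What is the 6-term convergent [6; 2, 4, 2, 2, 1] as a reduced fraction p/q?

Start with 1.
2 + 1/(1/1) = 2 + 1/1 = 3/1
2 + 1/(3/1) = 2 + 1/3 = 7/3
4 + 1/(7/3) = 4 + 3/7 = 31/7
2 + 1/(31/7) = 2 + 7/31 = 69/31
6 + 1/(69/31) = 6 + 31/69 = 445/69

445/69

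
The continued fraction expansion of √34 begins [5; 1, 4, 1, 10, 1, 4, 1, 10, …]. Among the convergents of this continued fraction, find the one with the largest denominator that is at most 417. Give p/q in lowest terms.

List convergents until the denominator exceeds the bound:
a_0 = 5: 5/1  (≤ bound)
a_1 = 1: 6/1  (≤ bound)
a_2 = 4: 29/5  (≤ bound)
a_3 = 1: 35/6  (≤ bound)
a_4 = 10: 379/65  (≤ bound)
a_5 = 1: 414/71  (≤ bound)
a_6 = 4: 2035/349  (≤ bound)
a_7 = 1: 2449/420  (> 417, stop)

2035/349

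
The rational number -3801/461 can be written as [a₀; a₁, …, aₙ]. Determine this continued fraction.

[-9; 1, 3, 12, 1, 1, 4]

-3801 ÷ 461 → quotient -9, remainder 348
461 ÷ 348 → quotient 1, remainder 113
348 ÷ 113 → quotient 3, remainder 9
113 ÷ 9 → quotient 12, remainder 5
9 ÷ 5 → quotient 1, remainder 4
5 ÷ 4 → quotient 1, remainder 1
4 ÷ 1 → quotient 4, remainder 0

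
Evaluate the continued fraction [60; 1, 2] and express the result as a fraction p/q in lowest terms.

182/3

Start with 2.
1 + 1/(2/1) = 1 + 1/2 = 3/2
60 + 1/(3/2) = 60 + 2/3 = 182/3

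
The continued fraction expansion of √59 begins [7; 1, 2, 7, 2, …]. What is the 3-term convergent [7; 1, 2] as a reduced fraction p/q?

23/3

a_0 = 7: 7/1
a_1 = 1: 8/1
a_2 = 2: 23/3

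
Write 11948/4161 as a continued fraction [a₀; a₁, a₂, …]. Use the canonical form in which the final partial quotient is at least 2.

Repeatedly divide and take the remainder:
⌊11948/4161⌋ = 2, remainder 3626
⌊4161/3626⌋ = 1, remainder 535
⌊3626/535⌋ = 6, remainder 416
⌊535/416⌋ = 1, remainder 119
⌊416/119⌋ = 3, remainder 59
⌊119/59⌋ = 2, remainder 1
⌊59/1⌋ = 59, remainder 0

[2; 1, 6, 1, 3, 2, 59]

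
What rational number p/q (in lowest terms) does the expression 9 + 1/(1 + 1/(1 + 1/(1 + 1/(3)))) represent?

106/11

a_0 = 9: 9/1
a_1 = 1: 10/1
a_2 = 1: 19/2
a_3 = 1: 29/3
a_4 = 3: 106/11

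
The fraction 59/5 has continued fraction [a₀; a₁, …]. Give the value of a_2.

Run the Euclidean algorithm, recording each quotient:
⌊59/5⌋ = 11, remainder 4
⌊5/4⌋ = 1, remainder 1
⌊4/1⌋ = 4, remainder 0

4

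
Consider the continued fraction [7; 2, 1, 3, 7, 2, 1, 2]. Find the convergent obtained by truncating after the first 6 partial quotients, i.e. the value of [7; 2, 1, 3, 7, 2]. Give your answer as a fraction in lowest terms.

Use the convergent recurrence hₖ = aₖ·hₖ₋₁ + hₖ₋₂ (and likewise for the denominators kₖ):
a_0 = 7: 7/1
a_1 = 2: 15/2
a_2 = 1: 22/3
a_3 = 3: 81/11
a_4 = 7: 589/80
a_5 = 2: 1259/171

1259/171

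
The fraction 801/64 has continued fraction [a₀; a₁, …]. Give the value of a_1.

1

801 ÷ 64 → quotient 12, remainder 33
64 ÷ 33 → quotient 1, remainder 31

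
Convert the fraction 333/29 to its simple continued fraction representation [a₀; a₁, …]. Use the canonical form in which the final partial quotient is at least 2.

⌊333/29⌋ = 11, remainder 14
⌊29/14⌋ = 2, remainder 1
⌊14/1⌋ = 14, remainder 0

[11; 2, 14]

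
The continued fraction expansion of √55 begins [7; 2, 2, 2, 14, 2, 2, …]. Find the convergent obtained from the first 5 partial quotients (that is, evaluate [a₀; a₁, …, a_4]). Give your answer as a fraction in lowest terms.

1283/173

Start with 14.
2 + 1/(14/1) = 2 + 1/14 = 29/14
2 + 1/(29/14) = 2 + 14/29 = 72/29
2 + 1/(72/29) = 2 + 29/72 = 173/72
7 + 1/(173/72) = 7 + 72/173 = 1283/173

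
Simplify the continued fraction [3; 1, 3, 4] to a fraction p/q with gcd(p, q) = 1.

64/17

Start with 4.
3 + 1/(4/1) = 3 + 1/4 = 13/4
1 + 1/(13/4) = 1 + 4/13 = 17/13
3 + 1/(17/13) = 3 + 13/17 = 64/17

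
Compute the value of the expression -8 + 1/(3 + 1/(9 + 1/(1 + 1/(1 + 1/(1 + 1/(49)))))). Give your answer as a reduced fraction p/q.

-34312/4469

Collapse the nested fraction from the inside out:
Start with 49.
1 + 1/(49/1) = 1 + 1/49 = 50/49
1 + 1/(50/49) = 1 + 49/50 = 99/50
1 + 1/(99/50) = 1 + 50/99 = 149/99
9 + 1/(149/99) = 9 + 99/149 = 1440/149
3 + 1/(1440/149) = 3 + 149/1440 = 4469/1440
-8 + 1/(4469/1440) = -8 + 1440/4469 = -34312/4469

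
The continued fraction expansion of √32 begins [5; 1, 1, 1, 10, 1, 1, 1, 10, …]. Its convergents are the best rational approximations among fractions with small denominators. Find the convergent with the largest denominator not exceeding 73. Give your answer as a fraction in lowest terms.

379/67

a_0 = 5: 5/1  (≤ bound)
a_1 = 1: 6/1  (≤ bound)
a_2 = 1: 11/2  (≤ bound)
a_3 = 1: 17/3  (≤ bound)
a_4 = 10: 181/32  (≤ bound)
a_5 = 1: 198/35  (≤ bound)
a_6 = 1: 379/67  (≤ bound)
a_7 = 1: 577/102  (> 73, stop)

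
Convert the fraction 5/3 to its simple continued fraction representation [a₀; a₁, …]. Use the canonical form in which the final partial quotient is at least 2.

Run the Euclidean algorithm, recording each quotient:
⌊5/3⌋ = 1, remainder 2
⌊3/2⌋ = 1, remainder 1
⌊2/1⌋ = 2, remainder 0

[1; 1, 2]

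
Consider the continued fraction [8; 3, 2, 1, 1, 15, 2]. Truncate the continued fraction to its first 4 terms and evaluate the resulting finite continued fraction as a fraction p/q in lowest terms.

83/10

a_0 = 8: 8/1
a_1 = 3: 25/3
a_2 = 2: 58/7
a_3 = 1: 83/10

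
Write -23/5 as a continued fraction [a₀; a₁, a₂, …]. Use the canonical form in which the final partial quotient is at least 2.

⌊-23/5⌋ = -5, remainder 2
⌊5/2⌋ = 2, remainder 1
⌊2/1⌋ = 2, remainder 0

[-5; 2, 2]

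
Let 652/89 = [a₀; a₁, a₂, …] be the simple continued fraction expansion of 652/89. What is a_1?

3

Repeatedly divide and take the remainder:
⌊652/89⌋ = 7, remainder 29
⌊89/29⌋ = 3, remainder 2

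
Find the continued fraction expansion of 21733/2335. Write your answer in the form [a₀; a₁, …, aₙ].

Apply division with remainder until the remainder is 0:
21733 ÷ 2335 → quotient 9, remainder 718
2335 ÷ 718 → quotient 3, remainder 181
718 ÷ 181 → quotient 3, remainder 175
181 ÷ 175 → quotient 1, remainder 6
175 ÷ 6 → quotient 29, remainder 1
6 ÷ 1 → quotient 6, remainder 0

[9; 3, 3, 1, 29, 6]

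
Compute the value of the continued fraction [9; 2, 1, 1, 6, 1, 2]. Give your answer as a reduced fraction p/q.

1024/109

Start with 2.
1 + 1/(2/1) = 1 + 1/2 = 3/2
6 + 1/(3/2) = 6 + 2/3 = 20/3
1 + 1/(20/3) = 1 + 3/20 = 23/20
1 + 1/(23/20) = 1 + 20/23 = 43/23
2 + 1/(43/23) = 2 + 23/43 = 109/43
9 + 1/(109/43) = 9 + 43/109 = 1024/109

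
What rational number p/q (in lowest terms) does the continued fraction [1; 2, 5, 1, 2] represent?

Use the convergent recurrence hₖ = aₖ·hₖ₋₁ + hₖ₋₂ (and likewise for the denominators kₖ):
a_0 = 1: 1/1
a_1 = 2: 3/2
a_2 = 5: 16/11
a_3 = 1: 19/13
a_4 = 2: 54/37

54/37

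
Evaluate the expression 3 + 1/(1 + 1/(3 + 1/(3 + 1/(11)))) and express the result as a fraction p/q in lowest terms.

554/147

a_0 = 3: 3/1
a_1 = 1: 4/1
a_2 = 3: 15/4
a_3 = 3: 49/13
a_4 = 11: 554/147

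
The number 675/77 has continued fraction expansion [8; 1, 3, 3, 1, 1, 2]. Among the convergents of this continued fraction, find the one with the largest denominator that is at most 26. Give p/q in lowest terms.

149/17

List convergents until the denominator exceeds the bound:
a_0 = 8: 8/1  (≤ bound)
a_1 = 1: 9/1  (≤ bound)
a_2 = 3: 35/4  (≤ bound)
a_3 = 3: 114/13  (≤ bound)
a_4 = 1: 149/17  (≤ bound)
a_5 = 1: 263/30  (> 26, stop)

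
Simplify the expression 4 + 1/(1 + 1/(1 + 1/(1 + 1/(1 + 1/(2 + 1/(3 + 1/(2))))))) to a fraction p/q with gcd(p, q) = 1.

466/101

Collapse the nested fraction from the inside out:
Start with 2.
3 + 1/(2/1) = 3 + 1/2 = 7/2
2 + 1/(7/2) = 2 + 2/7 = 16/7
1 + 1/(16/7) = 1 + 7/16 = 23/16
1 + 1/(23/16) = 1 + 16/23 = 39/23
1 + 1/(39/23) = 1 + 23/39 = 62/39
1 + 1/(62/39) = 1 + 39/62 = 101/62
4 + 1/(101/62) = 4 + 62/101 = 466/101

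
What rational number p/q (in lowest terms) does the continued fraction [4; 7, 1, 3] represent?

Start with 3.
1 + 1/(3/1) = 1 + 1/3 = 4/3
7 + 1/(4/3) = 7 + 3/4 = 31/4
4 + 1/(31/4) = 4 + 4/31 = 128/31

128/31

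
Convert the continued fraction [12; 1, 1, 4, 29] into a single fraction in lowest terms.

3302/263

Build up convergents one term at a time:
a_0 = 12: 12/1
a_1 = 1: 13/1
a_2 = 1: 25/2
a_3 = 4: 113/9
a_4 = 29: 3302/263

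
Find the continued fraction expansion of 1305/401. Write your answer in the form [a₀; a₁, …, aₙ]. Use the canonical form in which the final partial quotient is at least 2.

⌊1305/401⌋ = 3, remainder 102
⌊401/102⌋ = 3, remainder 95
⌊102/95⌋ = 1, remainder 7
⌊95/7⌋ = 13, remainder 4
⌊7/4⌋ = 1, remainder 3
⌊4/3⌋ = 1, remainder 1
⌊3/1⌋ = 3, remainder 0

[3; 3, 1, 13, 1, 1, 3]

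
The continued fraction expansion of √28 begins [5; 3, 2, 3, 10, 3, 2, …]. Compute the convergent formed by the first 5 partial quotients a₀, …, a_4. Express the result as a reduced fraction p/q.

a_0 = 5: 5/1
a_1 = 3: 16/3
a_2 = 2: 37/7
a_3 = 3: 127/24
a_4 = 10: 1307/247

1307/247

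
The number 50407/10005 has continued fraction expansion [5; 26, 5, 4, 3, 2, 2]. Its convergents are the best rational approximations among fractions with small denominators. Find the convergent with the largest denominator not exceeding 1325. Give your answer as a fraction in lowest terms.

a_0 = 5: 5/1  (≤ bound)
a_1 = 26: 131/26  (≤ bound)
a_2 = 5: 660/131  (≤ bound)
a_3 = 4: 2771/550  (≤ bound)
a_4 = 3: 8973/1781  (> 1325, stop)

2771/550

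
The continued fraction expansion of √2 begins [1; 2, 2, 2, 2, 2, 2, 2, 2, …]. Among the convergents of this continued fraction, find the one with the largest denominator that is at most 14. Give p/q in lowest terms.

a_0 = 1: 1/1  (≤ bound)
a_1 = 2: 3/2  (≤ bound)
a_2 = 2: 7/5  (≤ bound)
a_3 = 2: 17/12  (≤ bound)
a_4 = 2: 41/29  (> 14, stop)

17/12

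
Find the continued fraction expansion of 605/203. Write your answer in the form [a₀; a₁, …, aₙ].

[2; 1, 49, 1, 3]

Apply division with remainder until the remainder is 0:
605 ÷ 203 → quotient 2, remainder 199
203 ÷ 199 → quotient 1, remainder 4
199 ÷ 4 → quotient 49, remainder 3
4 ÷ 3 → quotient 1, remainder 1
3 ÷ 1 → quotient 3, remainder 0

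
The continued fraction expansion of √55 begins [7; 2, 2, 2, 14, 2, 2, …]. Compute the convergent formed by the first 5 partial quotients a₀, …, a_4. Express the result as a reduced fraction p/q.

1283/173

a_0 = 7: 7/1
a_1 = 2: 15/2
a_2 = 2: 37/5
a_3 = 2: 89/12
a_4 = 14: 1283/173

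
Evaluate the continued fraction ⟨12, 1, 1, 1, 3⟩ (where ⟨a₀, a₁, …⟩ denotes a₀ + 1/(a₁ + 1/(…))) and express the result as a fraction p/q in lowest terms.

Start with 3.
1 + 1/(3/1) = 1 + 1/3 = 4/3
1 + 1/(4/3) = 1 + 3/4 = 7/4
1 + 1/(7/4) = 1 + 4/7 = 11/7
12 + 1/(11/7) = 12 + 7/11 = 139/11

139/11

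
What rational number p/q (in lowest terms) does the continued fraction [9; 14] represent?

Compute successive convergents:
a_0 = 9: 9/1
a_1 = 14: 127/14

127/14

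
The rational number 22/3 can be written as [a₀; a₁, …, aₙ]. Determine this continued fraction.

[7; 3]

⌊22/3⌋ = 7, remainder 1
⌊3/1⌋ = 3, remainder 0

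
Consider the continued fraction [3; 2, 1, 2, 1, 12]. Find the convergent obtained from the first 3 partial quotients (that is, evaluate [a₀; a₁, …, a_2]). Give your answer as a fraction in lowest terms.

10/3

a_0 = 3: 3/1
a_1 = 2: 7/2
a_2 = 1: 10/3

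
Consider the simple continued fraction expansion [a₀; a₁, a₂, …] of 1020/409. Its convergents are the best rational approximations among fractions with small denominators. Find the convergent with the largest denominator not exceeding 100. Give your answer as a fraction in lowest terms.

List convergents until the denominator exceeds the bound:
a_0 = 2: 2/1  (≤ bound)
a_1 = 2: 5/2  (≤ bound)
a_2 = 40: 202/81  (≤ bound)
a_3 = 2: 409/164  (> 100, stop)

202/81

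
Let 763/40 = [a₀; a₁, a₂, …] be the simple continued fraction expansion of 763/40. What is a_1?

13

763 = 19·40 + 3, so a_0 = 19
40 = 13·3 + 1, so a_1 = 13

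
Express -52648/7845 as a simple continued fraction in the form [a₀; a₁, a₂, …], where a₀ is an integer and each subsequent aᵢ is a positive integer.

[-7; 3, 2, 5, 1, 4, 1, 29]

Run the Euclidean algorithm, recording each quotient:
-52648 ÷ 7845 → quotient -7, remainder 2267
7845 ÷ 2267 → quotient 3, remainder 1044
2267 ÷ 1044 → quotient 2, remainder 179
1044 ÷ 179 → quotient 5, remainder 149
179 ÷ 149 → quotient 1, remainder 30
149 ÷ 30 → quotient 4, remainder 29
30 ÷ 29 → quotient 1, remainder 1
29 ÷ 1 → quotient 29, remainder 0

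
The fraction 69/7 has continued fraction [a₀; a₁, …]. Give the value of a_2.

Run the Euclidean algorithm, recording each quotient:
69 = 9·7 + 6, so a_0 = 9
7 = 1·6 + 1, so a_1 = 1
6 = 6·1 + 0, so a_2 = 6

6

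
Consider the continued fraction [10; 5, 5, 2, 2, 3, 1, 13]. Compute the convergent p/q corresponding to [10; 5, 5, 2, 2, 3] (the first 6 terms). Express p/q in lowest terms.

a_0 = 10: 10/1
a_1 = 5: 51/5
a_2 = 5: 265/26
a_3 = 2: 581/57
a_4 = 2: 1427/140
a_5 = 3: 4862/477

4862/477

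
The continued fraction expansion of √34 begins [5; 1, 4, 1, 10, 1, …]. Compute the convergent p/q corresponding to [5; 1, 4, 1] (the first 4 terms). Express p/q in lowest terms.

35/6

Build up convergents one term at a time:
a_0 = 5: 5/1
a_1 = 1: 6/1
a_2 = 4: 29/5
a_3 = 1: 35/6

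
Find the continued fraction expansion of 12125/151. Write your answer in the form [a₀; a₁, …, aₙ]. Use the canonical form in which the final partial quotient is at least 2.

[80; 3, 2, 1, 4, 3]

12125 ÷ 151 → quotient 80, remainder 45
151 ÷ 45 → quotient 3, remainder 16
45 ÷ 16 → quotient 2, remainder 13
16 ÷ 13 → quotient 1, remainder 3
13 ÷ 3 → quotient 4, remainder 1
3 ÷ 1 → quotient 3, remainder 0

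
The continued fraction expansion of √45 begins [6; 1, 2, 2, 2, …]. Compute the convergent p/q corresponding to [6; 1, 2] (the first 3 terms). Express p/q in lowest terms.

Start with 2.
1 + 1/(2/1) = 1 + 1/2 = 3/2
6 + 1/(3/2) = 6 + 2/3 = 20/3

20/3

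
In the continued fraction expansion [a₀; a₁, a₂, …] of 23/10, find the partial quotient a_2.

Run the Euclidean algorithm, recording each quotient:
23 = 2·10 + 3, so a_0 = 2
10 = 3·3 + 1, so a_1 = 3
3 = 3·1 + 0, so a_2 = 3

3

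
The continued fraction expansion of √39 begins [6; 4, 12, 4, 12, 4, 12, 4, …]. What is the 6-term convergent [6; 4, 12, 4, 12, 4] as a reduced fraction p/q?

Start with 4.
12 + 1/(4/1) = 12 + 1/4 = 49/4
4 + 1/(49/4) = 4 + 4/49 = 200/49
12 + 1/(200/49) = 12 + 49/200 = 2449/200
4 + 1/(2449/200) = 4 + 200/2449 = 9996/2449
6 + 1/(9996/2449) = 6 + 2449/9996 = 62425/9996

62425/9996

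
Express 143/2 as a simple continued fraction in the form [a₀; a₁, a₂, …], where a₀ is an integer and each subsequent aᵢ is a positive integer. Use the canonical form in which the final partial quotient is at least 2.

[71; 2]

Repeatedly divide and take the remainder:
143 = 71·2 + 1, so a_0 = 71
2 = 2·1 + 0, so a_1 = 2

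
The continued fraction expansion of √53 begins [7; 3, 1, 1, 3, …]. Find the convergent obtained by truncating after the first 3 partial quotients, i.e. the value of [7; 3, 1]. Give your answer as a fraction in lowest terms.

29/4

Collapse the nested fraction from the inside out:
Start with 1.
3 + 1/(1/1) = 3 + 1/1 = 4/1
7 + 1/(4/1) = 7 + 1/4 = 29/4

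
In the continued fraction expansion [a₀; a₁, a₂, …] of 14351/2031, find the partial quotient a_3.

Repeatedly divide and take the remainder:
⌊14351/2031⌋ = 7, remainder 134
⌊2031/134⌋ = 15, remainder 21
⌊134/21⌋ = 6, remainder 8
⌊21/8⌋ = 2, remainder 5

2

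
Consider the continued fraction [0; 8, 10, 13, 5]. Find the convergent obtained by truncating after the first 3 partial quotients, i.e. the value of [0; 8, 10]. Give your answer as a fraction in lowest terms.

10/81

a_0 = 0: 0/1
a_1 = 8: 1/8
a_2 = 10: 10/81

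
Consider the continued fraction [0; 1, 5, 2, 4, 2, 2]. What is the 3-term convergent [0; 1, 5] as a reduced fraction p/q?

5/6

Start with 5.
1 + 1/(5/1) = 1 + 1/5 = 6/5
0 + 1/(6/5) = 0 + 5/6 = 5/6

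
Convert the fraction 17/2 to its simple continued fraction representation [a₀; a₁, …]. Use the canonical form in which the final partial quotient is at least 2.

[8; 2]

17 ÷ 2 → quotient 8, remainder 1
2 ÷ 1 → quotient 2, remainder 0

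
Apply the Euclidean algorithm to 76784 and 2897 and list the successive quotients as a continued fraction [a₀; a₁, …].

Apply division with remainder until the remainder is 0:
⌊76784/2897⌋ = 26, remainder 1462
⌊2897/1462⌋ = 1, remainder 1435
⌊1462/1435⌋ = 1, remainder 27
⌊1435/27⌋ = 53, remainder 4
⌊27/4⌋ = 6, remainder 3
⌊4/3⌋ = 1, remainder 1
⌊3/1⌋ = 3, remainder 0

[26; 1, 1, 53, 6, 1, 3]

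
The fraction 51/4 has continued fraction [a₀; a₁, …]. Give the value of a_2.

3

51 = 12·4 + 3, so a_0 = 12
4 = 1·3 + 1, so a_1 = 1
3 = 3·1 + 0, so a_2 = 3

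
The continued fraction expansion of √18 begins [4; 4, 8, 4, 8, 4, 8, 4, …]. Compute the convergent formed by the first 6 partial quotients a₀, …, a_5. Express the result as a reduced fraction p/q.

Start with 4.
8 + 1/(4/1) = 8 + 1/4 = 33/4
4 + 1/(33/4) = 4 + 4/33 = 136/33
8 + 1/(136/33) = 8 + 33/136 = 1121/136
4 + 1/(1121/136) = 4 + 136/1121 = 4620/1121
4 + 1/(4620/1121) = 4 + 1121/4620 = 19601/4620

19601/4620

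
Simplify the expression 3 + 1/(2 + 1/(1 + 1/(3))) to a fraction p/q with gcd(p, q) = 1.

a_0 = 3: 3/1
a_1 = 2: 7/2
a_2 = 1: 10/3
a_3 = 3: 37/11

37/11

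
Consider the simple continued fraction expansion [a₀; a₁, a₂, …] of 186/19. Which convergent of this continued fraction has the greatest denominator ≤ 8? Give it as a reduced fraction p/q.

49/5

a_0 = 9: 9/1  (≤ bound)
a_1 = 1: 10/1  (≤ bound)
a_2 = 3: 39/4  (≤ bound)
a_3 = 1: 49/5  (≤ bound)
a_4 = 3: 186/19  (> 8, stop)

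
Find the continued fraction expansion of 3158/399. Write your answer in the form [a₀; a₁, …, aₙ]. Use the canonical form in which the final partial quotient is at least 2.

Repeatedly divide and take the remainder:
⌊3158/399⌋ = 7, remainder 365
⌊399/365⌋ = 1, remainder 34
⌊365/34⌋ = 10, remainder 25
⌊34/25⌋ = 1, remainder 9
⌊25/9⌋ = 2, remainder 7
⌊9/7⌋ = 1, remainder 2
⌊7/2⌋ = 3, remainder 1
⌊2/1⌋ = 2, remainder 0

[7; 1, 10, 1, 2, 1, 3, 2]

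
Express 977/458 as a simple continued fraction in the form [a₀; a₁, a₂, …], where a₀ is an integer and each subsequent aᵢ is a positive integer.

⌊977/458⌋ = 2, remainder 61
⌊458/61⌋ = 7, remainder 31
⌊61/31⌋ = 1, remainder 30
⌊31/30⌋ = 1, remainder 1
⌊30/1⌋ = 30, remainder 0

[2; 7, 1, 1, 30]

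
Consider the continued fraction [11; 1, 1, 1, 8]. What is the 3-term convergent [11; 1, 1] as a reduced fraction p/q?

a_0 = 11: 11/1
a_1 = 1: 12/1
a_2 = 1: 23/2

23/2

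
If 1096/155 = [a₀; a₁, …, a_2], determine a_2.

11

1096 = 7·155 + 11, so a_0 = 7
155 = 14·11 + 1, so a_1 = 14
11 = 11·1 + 0, so a_2 = 11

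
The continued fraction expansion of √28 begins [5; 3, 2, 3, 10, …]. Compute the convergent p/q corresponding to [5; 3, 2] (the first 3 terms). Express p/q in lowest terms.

Start with 2.
3 + 1/(2/1) = 3 + 1/2 = 7/2
5 + 1/(7/2) = 5 + 2/7 = 37/7

37/7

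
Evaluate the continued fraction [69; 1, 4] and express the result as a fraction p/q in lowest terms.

Compute successive convergents:
a_0 = 69: 69/1
a_1 = 1: 70/1
a_2 = 4: 349/5

349/5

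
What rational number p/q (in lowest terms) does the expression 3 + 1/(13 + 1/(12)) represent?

483/157

Work from the innermost term outward:
Start with 12.
13 + 1/(12/1) = 13 + 1/12 = 157/12
3 + 1/(157/12) = 3 + 12/157 = 483/157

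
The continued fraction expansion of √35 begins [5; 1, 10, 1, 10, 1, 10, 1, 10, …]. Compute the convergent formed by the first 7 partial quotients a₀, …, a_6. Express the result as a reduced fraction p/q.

Start with 10.
1 + 1/(10/1) = 1 + 1/10 = 11/10
10 + 1/(11/10) = 10 + 10/11 = 120/11
1 + 1/(120/11) = 1 + 11/120 = 131/120
10 + 1/(131/120) = 10 + 120/131 = 1430/131
1 + 1/(1430/131) = 1 + 131/1430 = 1561/1430
5 + 1/(1561/1430) = 5 + 1430/1561 = 9235/1561

9235/1561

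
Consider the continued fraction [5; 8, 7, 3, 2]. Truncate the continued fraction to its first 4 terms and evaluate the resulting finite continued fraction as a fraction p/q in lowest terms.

a_0 = 5: 5/1
a_1 = 8: 41/8
a_2 = 7: 292/57
a_3 = 3: 917/179

917/179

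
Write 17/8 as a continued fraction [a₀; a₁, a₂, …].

[2; 8]

Repeatedly divide and take the remainder:
⌊17/8⌋ = 2, remainder 1
⌊8/1⌋ = 8, remainder 0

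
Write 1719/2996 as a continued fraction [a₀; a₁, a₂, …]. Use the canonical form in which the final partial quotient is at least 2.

[0; 1, 1, 2, 1, 8, 49]

1719 ÷ 2996 → quotient 0, remainder 1719
2996 ÷ 1719 → quotient 1, remainder 1277
1719 ÷ 1277 → quotient 1, remainder 442
1277 ÷ 442 → quotient 2, remainder 393
442 ÷ 393 → quotient 1, remainder 49
393 ÷ 49 → quotient 8, remainder 1
49 ÷ 1 → quotient 49, remainder 0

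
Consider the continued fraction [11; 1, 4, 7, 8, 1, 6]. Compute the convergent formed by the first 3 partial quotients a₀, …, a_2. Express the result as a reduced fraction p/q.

59/5

a_0 = 11: 11/1
a_1 = 1: 12/1
a_2 = 4: 59/5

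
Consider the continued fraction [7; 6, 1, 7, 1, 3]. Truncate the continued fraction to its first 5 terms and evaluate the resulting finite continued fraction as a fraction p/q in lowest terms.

443/62

Use the convergent recurrence hₖ = aₖ·hₖ₋₁ + hₖ₋₂ (and likewise for the denominators kₖ):
a_0 = 7: 7/1
a_1 = 6: 43/6
a_2 = 1: 50/7
a_3 = 7: 393/55
a_4 = 1: 443/62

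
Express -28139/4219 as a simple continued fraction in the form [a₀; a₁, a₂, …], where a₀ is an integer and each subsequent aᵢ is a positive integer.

-28139 = -7·4219 + 1394, so a_0 = -7
4219 = 3·1394 + 37, so a_1 = 3
1394 = 37·37 + 25, so a_2 = 37
37 = 1·25 + 12, so a_3 = 1
25 = 2·12 + 1, so a_4 = 2
12 = 12·1 + 0, so a_5 = 12

[-7; 3, 37, 1, 2, 12]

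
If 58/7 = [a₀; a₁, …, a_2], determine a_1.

58 = 8·7 + 2, so a_0 = 8
7 = 3·2 + 1, so a_1 = 3

3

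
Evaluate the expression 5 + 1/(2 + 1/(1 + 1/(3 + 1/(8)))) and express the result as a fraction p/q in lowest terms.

a_0 = 5: 5/1
a_1 = 2: 11/2
a_2 = 1: 16/3
a_3 = 3: 59/11
a_4 = 8: 488/91

488/91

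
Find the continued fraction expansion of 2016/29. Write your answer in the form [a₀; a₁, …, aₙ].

[69; 1, 1, 14]

⌊2016/29⌋ = 69, remainder 15
⌊29/15⌋ = 1, remainder 14
⌊15/14⌋ = 1, remainder 1
⌊14/1⌋ = 14, remainder 0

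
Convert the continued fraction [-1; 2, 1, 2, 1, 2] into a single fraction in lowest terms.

-19/30

Start with 2.
1 + 1/(2/1) = 1 + 1/2 = 3/2
2 + 1/(3/2) = 2 + 2/3 = 8/3
1 + 1/(8/3) = 1 + 3/8 = 11/8
2 + 1/(11/8) = 2 + 8/11 = 30/11
-1 + 1/(30/11) = -1 + 11/30 = -19/30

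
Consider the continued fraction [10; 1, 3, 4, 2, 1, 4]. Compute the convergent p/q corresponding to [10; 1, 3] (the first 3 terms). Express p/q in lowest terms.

Use the convergent recurrence hₖ = aₖ·hₖ₋₁ + hₖ₋₂ (and likewise for the denominators kₖ):
a_0 = 10: 10/1
a_1 = 1: 11/1
a_2 = 3: 43/4

43/4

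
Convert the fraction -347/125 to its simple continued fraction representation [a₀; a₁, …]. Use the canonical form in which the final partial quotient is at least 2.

[-3; 4, 2, 6, 2]

Run the Euclidean algorithm, recording each quotient:
-347 = -3·125 + 28, so a_0 = -3
125 = 4·28 + 13, so a_1 = 4
28 = 2·13 + 2, so a_2 = 2
13 = 6·2 + 1, so a_3 = 6
2 = 2·1 + 0, so a_4 = 2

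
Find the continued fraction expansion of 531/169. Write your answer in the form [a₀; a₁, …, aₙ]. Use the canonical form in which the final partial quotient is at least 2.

Apply division with remainder until the remainder is 0:
531 ÷ 169 → quotient 3, remainder 24
169 ÷ 24 → quotient 7, remainder 1
24 ÷ 1 → quotient 24, remainder 0

[3; 7, 24]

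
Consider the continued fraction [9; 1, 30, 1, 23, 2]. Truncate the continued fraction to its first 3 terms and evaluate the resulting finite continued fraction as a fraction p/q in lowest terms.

a_0 = 9: 9/1
a_1 = 1: 10/1
a_2 = 30: 309/31

309/31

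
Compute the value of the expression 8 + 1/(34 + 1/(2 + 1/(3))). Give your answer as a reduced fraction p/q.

1935/241

Compute successive convergents:
a_0 = 8: 8/1
a_1 = 34: 273/34
a_2 = 2: 554/69
a_3 = 3: 1935/241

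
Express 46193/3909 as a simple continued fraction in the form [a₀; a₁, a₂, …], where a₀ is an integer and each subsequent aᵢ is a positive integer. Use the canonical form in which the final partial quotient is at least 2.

[11; 1, 4, 2, 7, 9, 2, 2]

46193 ÷ 3909 → quotient 11, remainder 3194
3909 ÷ 3194 → quotient 1, remainder 715
3194 ÷ 715 → quotient 4, remainder 334
715 ÷ 334 → quotient 2, remainder 47
334 ÷ 47 → quotient 7, remainder 5
47 ÷ 5 → quotient 9, remainder 2
5 ÷ 2 → quotient 2, remainder 1
2 ÷ 1 → quotient 2, remainder 0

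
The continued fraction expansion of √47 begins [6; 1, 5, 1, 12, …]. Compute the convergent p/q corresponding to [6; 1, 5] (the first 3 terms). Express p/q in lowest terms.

Starting at the tail and folding back:
Start with 5.
1 + 1/(5/1) = 1 + 1/5 = 6/5
6 + 1/(6/5) = 6 + 5/6 = 41/6

41/6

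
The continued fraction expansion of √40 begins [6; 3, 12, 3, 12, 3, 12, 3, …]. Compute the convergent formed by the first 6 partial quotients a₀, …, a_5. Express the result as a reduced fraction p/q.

a_0 = 6: 6/1
a_1 = 3: 19/3
a_2 = 12: 234/37
a_3 = 3: 721/114
a_4 = 12: 8886/1405
a_5 = 3: 27379/4329

27379/4329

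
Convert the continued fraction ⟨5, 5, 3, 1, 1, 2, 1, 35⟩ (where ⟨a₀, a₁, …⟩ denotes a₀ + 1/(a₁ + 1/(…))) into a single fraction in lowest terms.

24468/4715

Build up convergents one term at a time:
a_0 = 5: 5/1
a_1 = 5: 26/5
a_2 = 3: 83/16
a_3 = 1: 109/21
a_4 = 1: 192/37
a_5 = 2: 493/95
a_6 = 1: 685/132
a_7 = 35: 24468/4715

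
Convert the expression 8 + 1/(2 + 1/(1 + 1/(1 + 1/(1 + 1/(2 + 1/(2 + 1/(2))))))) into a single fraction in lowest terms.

Start with 2.
2 + 1/(2/1) = 2 + 1/2 = 5/2
2 + 1/(5/2) = 2 + 2/5 = 12/5
1 + 1/(12/5) = 1 + 5/12 = 17/12
1 + 1/(17/12) = 1 + 12/17 = 29/17
1 + 1/(29/17) = 1 + 17/29 = 46/29
2 + 1/(46/29) = 2 + 29/46 = 121/46
8 + 1/(121/46) = 8 + 46/121 = 1014/121

1014/121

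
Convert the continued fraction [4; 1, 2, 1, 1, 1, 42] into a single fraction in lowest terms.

Build up convergents one term at a time:
a_0 = 4: 4/1
a_1 = 1: 5/1
a_2 = 2: 14/3
a_3 = 1: 19/4
a_4 = 1: 33/7
a_5 = 1: 52/11
a_6 = 42: 2217/469

2217/469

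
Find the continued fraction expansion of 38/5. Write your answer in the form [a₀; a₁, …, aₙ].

[7; 1, 1, 2]

38 = 7·5 + 3, so a_0 = 7
5 = 1·3 + 2, so a_1 = 1
3 = 1·2 + 1, so a_2 = 1
2 = 2·1 + 0, so a_3 = 2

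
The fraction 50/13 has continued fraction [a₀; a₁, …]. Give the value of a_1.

1

Apply division with remainder until the remainder is 0:
50 ÷ 13 → quotient 3, remainder 11
13 ÷ 11 → quotient 1, remainder 2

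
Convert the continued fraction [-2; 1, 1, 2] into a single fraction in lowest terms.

Build up convergents one term at a time:
a_0 = -2: -2/1
a_1 = 1: -1/1
a_2 = 1: -3/2
a_3 = 2: -7/5

-7/5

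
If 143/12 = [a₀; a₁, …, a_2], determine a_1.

1

143 = 11·12 + 11, so a_0 = 11
12 = 1·11 + 1, so a_1 = 1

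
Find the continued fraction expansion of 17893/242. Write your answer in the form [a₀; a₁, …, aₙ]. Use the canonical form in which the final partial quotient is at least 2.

⌊17893/242⌋ = 73, remainder 227
⌊242/227⌋ = 1, remainder 15
⌊227/15⌋ = 15, remainder 2
⌊15/2⌋ = 7, remainder 1
⌊2/1⌋ = 2, remainder 0

[73; 1, 15, 7, 2]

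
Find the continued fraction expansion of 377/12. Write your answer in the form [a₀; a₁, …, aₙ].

⌊377/12⌋ = 31, remainder 5
⌊12/5⌋ = 2, remainder 2
⌊5/2⌋ = 2, remainder 1
⌊2/1⌋ = 2, remainder 0

[31; 2, 2, 2]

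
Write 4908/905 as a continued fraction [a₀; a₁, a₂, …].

Apply division with remainder until the remainder is 0:
⌊4908/905⌋ = 5, remainder 383
⌊905/383⌋ = 2, remainder 139
⌊383/139⌋ = 2, remainder 105
⌊139/105⌋ = 1, remainder 34
⌊105/34⌋ = 3, remainder 3
⌊34/3⌋ = 11, remainder 1
⌊3/1⌋ = 3, remainder 0

[5; 2, 2, 1, 3, 11, 3]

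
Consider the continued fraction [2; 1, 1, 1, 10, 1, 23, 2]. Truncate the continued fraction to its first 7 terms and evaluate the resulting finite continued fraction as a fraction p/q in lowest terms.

Build up convergents one term at a time:
a_0 = 2: 2/1
a_1 = 1: 3/1
a_2 = 1: 5/2
a_3 = 1: 8/3
a_4 = 10: 85/32
a_5 = 1: 93/35
a_6 = 23: 2224/837

2224/837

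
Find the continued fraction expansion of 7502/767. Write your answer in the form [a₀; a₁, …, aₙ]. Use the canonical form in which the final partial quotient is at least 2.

[9; 1, 3, 1, 1, 3, 3, 7]

Run the Euclidean algorithm, recording each quotient:
7502 ÷ 767 → quotient 9, remainder 599
767 ÷ 599 → quotient 1, remainder 168
599 ÷ 168 → quotient 3, remainder 95
168 ÷ 95 → quotient 1, remainder 73
95 ÷ 73 → quotient 1, remainder 22
73 ÷ 22 → quotient 3, remainder 7
22 ÷ 7 → quotient 3, remainder 1
7 ÷ 1 → quotient 7, remainder 0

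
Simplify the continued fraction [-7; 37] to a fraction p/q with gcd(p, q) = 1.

Work from the innermost term outward:
Start with 37.
-7 + 1/(37/1) = -7 + 1/37 = -258/37

-258/37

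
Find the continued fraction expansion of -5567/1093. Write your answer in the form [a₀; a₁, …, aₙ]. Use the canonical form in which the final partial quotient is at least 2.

[-6; 1, 9, 1, 2, 1, 1, 14]

-5567 = -6·1093 + 991, so a_0 = -6
1093 = 1·991 + 102, so a_1 = 1
991 = 9·102 + 73, so a_2 = 9
102 = 1·73 + 29, so a_3 = 1
73 = 2·29 + 15, so a_4 = 2
29 = 1·15 + 14, so a_5 = 1
15 = 1·14 + 1, so a_6 = 1
14 = 14·1 + 0, so a_7 = 14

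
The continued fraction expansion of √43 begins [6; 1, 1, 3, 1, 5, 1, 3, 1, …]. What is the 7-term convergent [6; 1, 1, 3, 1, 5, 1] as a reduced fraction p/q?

400/61

Compute successive convergents:
a_0 = 6: 6/1
a_1 = 1: 7/1
a_2 = 1: 13/2
a_3 = 3: 46/7
a_4 = 1: 59/9
a_5 = 5: 341/52
a_6 = 1: 400/61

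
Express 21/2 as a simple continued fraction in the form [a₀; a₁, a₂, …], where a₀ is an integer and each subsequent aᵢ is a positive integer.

[10; 2]

21 ÷ 2 → quotient 10, remainder 1
2 ÷ 1 → quotient 2, remainder 0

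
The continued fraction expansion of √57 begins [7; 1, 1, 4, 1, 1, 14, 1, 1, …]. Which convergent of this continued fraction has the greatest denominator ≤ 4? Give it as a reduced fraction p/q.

a_0 = 7: 7/1  (≤ bound)
a_1 = 1: 8/1  (≤ bound)
a_2 = 1: 15/2  (≤ bound)
a_3 = 4: 68/9  (> 4, stop)

15/2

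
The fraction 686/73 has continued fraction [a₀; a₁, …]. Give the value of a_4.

14

686 ÷ 73 → quotient 9, remainder 29
73 ÷ 29 → quotient 2, remainder 15
29 ÷ 15 → quotient 1, remainder 14
15 ÷ 14 → quotient 1, remainder 1
14 ÷ 1 → quotient 14, remainder 0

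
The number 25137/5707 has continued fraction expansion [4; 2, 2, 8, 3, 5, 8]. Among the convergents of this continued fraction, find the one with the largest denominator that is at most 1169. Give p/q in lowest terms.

List convergents until the denominator exceeds the bound:
a_0 = 4: 4/1  (≤ bound)
a_1 = 2: 9/2  (≤ bound)
a_2 = 2: 22/5  (≤ bound)
a_3 = 8: 185/42  (≤ bound)
a_4 = 3: 577/131  (≤ bound)
a_5 = 5: 3070/697  (≤ bound)
a_6 = 8: 25137/5707  (> 1169, stop)

3070/697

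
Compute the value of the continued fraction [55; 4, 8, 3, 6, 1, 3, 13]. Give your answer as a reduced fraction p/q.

Collapse the nested fraction from the inside out:
Start with 13.
3 + 1/(13/1) = 3 + 1/13 = 40/13
1 + 1/(40/13) = 1 + 13/40 = 53/40
6 + 1/(53/40) = 6 + 40/53 = 358/53
3 + 1/(358/53) = 3 + 53/358 = 1127/358
8 + 1/(1127/358) = 8 + 358/1127 = 9374/1127
4 + 1/(9374/1127) = 4 + 1127/9374 = 38623/9374
55 + 1/(38623/9374) = 55 + 9374/38623 = 2133639/38623

2133639/38623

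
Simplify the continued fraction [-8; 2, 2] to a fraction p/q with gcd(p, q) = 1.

Use the convergent recurrence hₖ = aₖ·hₖ₋₁ + hₖ₋₂ (and likewise for the denominators kₖ):
a_0 = -8: -8/1
a_1 = 2: -15/2
a_2 = 2: -38/5

-38/5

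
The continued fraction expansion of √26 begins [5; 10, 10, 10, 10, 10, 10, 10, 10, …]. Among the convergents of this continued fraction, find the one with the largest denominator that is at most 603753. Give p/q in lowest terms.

530451/104030

List convergents until the denominator exceeds the bound:
a_0 = 5: 5/1  (≤ bound)
a_1 = 10: 51/10  (≤ bound)
a_2 = 10: 515/101  (≤ bound)
a_3 = 10: 5201/1020  (≤ bound)
a_4 = 10: 52525/10301  (≤ bound)
a_5 = 10: 530451/104030  (≤ bound)
a_6 = 10: 5357035/1050601  (> 603753, stop)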